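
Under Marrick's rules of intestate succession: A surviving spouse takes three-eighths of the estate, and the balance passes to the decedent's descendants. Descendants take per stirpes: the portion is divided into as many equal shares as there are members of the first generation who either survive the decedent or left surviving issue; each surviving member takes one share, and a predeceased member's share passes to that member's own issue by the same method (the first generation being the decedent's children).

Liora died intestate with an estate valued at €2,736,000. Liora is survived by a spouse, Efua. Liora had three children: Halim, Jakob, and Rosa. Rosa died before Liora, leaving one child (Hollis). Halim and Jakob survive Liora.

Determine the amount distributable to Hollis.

Hollis receives €570,000.

Efua takes three-eighths of €2,736,000 = €1,026,000. The remaining €1,710,000 passes to the descendants.
The descendants' portion (€1,710,000) is divided into 3 shares of €570,000: Halim and Jakob each take €570,000; Rosa's €570,000 share passes to Rosa's issue.
Rosa's share (€570,000) passes entirely to Hollis.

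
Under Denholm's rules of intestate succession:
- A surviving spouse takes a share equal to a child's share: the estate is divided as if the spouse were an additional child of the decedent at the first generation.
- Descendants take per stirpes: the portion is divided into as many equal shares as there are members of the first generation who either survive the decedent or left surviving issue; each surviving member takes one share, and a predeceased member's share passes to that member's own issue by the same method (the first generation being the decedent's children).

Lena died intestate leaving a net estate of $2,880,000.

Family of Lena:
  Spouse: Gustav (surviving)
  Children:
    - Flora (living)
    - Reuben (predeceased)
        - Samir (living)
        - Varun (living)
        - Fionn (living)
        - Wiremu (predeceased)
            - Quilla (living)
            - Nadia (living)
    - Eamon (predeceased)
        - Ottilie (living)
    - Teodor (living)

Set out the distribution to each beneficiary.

The spouse counts as an additional share at the children's level, so there are 5 primary shares of $576,000. Gustav takes one such share ($576,000).
The children's combined portion ($2,304,000) is divided into 4 shares of $576,000: Flora and Teodor each take $576,000; Reuben's $576,000 share passes to Reuben's issue; Eamon's $576,000 share passes to Eamon's issue.
Reuben's share ($576,000) is divided into 4 shares of $144,000: Samir, Varun, and Fionn each take $144,000; Wiremu's $144,000 share passes to Wiremu's issue.
Wiremu's share ($144,000) is divided into 2 shares of $72,000: Quilla and Nadia each take $72,000.
Eamon's share ($576,000) passes entirely to Ottilie.

Gustav: $576,000; Flora: $576,000; Samir: $144,000; Varun: $144,000; Fionn: $144,000; Quilla: $72,000; Nadia: $72,000; Ottilie: $576,000; Teodor: $576,000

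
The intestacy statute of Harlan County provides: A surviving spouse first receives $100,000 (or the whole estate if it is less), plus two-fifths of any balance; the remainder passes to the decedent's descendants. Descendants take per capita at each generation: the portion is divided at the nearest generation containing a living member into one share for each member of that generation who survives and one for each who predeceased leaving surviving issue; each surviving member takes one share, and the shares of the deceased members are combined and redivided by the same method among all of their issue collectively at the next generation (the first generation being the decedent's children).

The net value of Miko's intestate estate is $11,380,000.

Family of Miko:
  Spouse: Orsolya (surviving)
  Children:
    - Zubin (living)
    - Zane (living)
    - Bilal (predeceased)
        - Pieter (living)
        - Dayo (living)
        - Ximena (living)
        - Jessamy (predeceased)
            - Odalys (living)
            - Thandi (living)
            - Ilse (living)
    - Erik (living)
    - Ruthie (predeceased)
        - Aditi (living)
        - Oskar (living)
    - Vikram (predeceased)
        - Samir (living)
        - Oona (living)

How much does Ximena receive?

Orsolya first takes $100,000, leaving a balance of $11,280,000. Orsolya then takes two-fifths of the balance ($4,512,000), for a total of $4,612,000. The remaining $6,768,000 passes to the descendants.
The descendants' portion ($6,768,000) is divided at the children's generation into 6 shares of $1,128,000. Zubin, Zane, and Erik each take $1,128,000. The 3 shares of the deceased (Bilal, Ruthie, and Vikram) are combined into a pool of $3,384,000.
That pool ($3,384,000) is divided at the grandchildren's generation into 8 shares of $423,000. Pieter, Dayo, Ximena, Aditi, Oskar, Samir, and Oona each take $423,000. The remaining share for the deceased Jessamy ($423,000) is carried to the next generation.
That pool ($423,000) is divided at the great-grandchildren's generation equally among Odalys, Thandi, and Ilse: $141,000 each.

Ximena receives $423,000.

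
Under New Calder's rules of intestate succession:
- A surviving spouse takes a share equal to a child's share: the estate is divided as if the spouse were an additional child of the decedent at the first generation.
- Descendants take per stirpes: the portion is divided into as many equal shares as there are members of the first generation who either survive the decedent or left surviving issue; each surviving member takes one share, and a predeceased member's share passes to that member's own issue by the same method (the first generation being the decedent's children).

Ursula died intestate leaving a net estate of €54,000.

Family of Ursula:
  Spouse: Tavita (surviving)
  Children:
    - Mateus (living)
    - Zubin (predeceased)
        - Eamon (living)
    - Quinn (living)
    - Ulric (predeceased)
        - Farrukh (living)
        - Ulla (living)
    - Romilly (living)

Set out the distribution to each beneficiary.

Tavita: €9,000; Mateus: €9,000; Eamon: €9,000; Quinn: €9,000; Farrukh: €4,500; Ulla: €4,500; Romilly: €9,000

The spouse counts as an additional share at the children's level, so there are 6 primary shares of €9,000. Tavita takes one such share (€9,000).
The children's combined portion (€45,000) is divided into 5 shares of €9,000: Mateus, Quinn, and Romilly each take €9,000; Zubin's €9,000 share passes to Zubin's issue; Ulric's €9,000 share passes to Ulric's issue.
Zubin's share (€9,000) passes entirely to Eamon.
Ulric's share (€9,000) is divided into 2 shares of €4,500: Farrukh and Ulla each take €4,500.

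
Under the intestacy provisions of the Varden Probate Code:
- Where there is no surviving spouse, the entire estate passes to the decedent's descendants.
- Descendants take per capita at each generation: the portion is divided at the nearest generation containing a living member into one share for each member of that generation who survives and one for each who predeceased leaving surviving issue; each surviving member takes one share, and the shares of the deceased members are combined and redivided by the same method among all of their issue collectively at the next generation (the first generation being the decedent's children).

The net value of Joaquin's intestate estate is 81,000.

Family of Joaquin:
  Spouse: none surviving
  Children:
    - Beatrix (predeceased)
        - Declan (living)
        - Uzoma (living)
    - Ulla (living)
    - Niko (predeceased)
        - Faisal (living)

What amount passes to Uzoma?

Uzoma receives 18,000.

The entire 81,000 passes to the descendants.
That amount (81,000) is divided at the children's generation into 3 shares of 27,000. Ulla takes 27,000. The 2 shares of the deceased (Beatrix and Niko) are combined into a pool of 54,000.
That pool (54,000) is divided at the grandchildren's generation equally among Declan, Uzoma, and Faisal: 18,000 each.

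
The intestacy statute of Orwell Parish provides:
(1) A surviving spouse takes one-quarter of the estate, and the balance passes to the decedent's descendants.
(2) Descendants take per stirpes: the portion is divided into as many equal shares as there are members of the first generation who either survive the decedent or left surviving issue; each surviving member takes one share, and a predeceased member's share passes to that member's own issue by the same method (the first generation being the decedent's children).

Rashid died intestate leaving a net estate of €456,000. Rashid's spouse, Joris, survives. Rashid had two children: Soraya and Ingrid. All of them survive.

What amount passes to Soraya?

Soraya receives €171,000.

Joris takes one-quarter of €456,000 = €114,000. The remaining €342,000 passes to the descendants.
The descendants' portion (€342,000) is divided into 2 shares of €171,000: Soraya and Ingrid each take €171,000.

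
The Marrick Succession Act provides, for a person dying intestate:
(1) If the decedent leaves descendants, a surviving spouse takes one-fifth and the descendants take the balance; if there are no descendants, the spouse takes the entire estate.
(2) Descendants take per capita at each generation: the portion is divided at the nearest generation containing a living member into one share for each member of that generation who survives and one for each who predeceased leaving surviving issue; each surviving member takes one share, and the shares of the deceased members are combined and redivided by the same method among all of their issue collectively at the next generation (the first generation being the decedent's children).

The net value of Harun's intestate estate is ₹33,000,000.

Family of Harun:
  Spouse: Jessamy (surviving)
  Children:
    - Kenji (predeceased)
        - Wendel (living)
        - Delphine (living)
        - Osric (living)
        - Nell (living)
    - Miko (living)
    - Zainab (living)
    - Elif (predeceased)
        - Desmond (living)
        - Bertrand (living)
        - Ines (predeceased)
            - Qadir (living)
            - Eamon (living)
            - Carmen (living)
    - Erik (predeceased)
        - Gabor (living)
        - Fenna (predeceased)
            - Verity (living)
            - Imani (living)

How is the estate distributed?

Jessamy takes one-fifth of ₹33,000,000 = ₹6,600,000. The remaining ₹26,400,000 passes to the descendants.
The descendants' portion (₹26,400,000) is divided at the children's generation into 5 shares of ₹5,280,000. Miko and Zainab each take ₹5,280,000. The 3 shares of the deceased (Kenji, Elif, and Erik) are combined into a pool of ₹15,840,000.
That pool (₹15,840,000) is divided at the grandchildren's generation into 9 shares of ₹1,760,000. Wendel, Delphine, Osric, Nell, Desmond, Bertrand, and Gabor each take ₹1,760,000. The 2 shares of the deceased (Ines and Fenna) are combined into a pool of ₹3,520,000.
That pool (₹3,520,000) is divided at the great-grandchildren's generation equally among Qadir, Eamon, Carmen, Verity, and Imani: ₹704,000 each.

Jessamy: ₹6,600,000; Wendel: ₹1,760,000; Delphine: ₹1,760,000; Osric: ₹1,760,000; Nell: ₹1,760,000; Miko: ₹5,280,000; Zainab: ₹5,280,000; Desmond: ₹1,760,000; Bertrand: ₹1,760,000; Qadir: ₹704,000; Eamon: ₹704,000; Carmen: ₹704,000; Gabor: ₹1,760,000; Verity: ₹704,000; Imani: ₹704,000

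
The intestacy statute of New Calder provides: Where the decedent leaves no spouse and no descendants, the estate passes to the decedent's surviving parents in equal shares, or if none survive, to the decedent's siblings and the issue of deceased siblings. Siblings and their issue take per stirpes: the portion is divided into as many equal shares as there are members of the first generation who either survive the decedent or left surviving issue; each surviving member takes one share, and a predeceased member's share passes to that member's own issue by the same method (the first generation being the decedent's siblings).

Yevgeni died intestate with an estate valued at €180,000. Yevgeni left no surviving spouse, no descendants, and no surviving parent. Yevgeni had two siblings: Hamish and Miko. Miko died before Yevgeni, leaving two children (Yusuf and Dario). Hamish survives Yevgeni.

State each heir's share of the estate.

The entire €180,000 passes to the siblings and their issue.
That amount (€180,000) is divided into 2 shares of €90,000: Hamish takes €90,000; Miko's €90,000 share passes to Miko's issue.
Miko's share (€90,000) is divided into 2 shares of €45,000: Yusuf and Dario each take €45,000.

Hamish: €90,000; Yusuf: €45,000; Dario: €45,000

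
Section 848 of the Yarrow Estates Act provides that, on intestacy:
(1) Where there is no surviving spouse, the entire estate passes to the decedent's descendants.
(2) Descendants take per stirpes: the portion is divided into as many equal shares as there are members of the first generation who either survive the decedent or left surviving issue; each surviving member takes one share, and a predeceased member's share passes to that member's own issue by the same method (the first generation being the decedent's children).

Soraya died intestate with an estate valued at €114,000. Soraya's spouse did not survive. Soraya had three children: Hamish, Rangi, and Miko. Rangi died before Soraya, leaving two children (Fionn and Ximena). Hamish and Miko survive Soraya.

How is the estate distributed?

The entire €114,000 passes to the descendants.
That amount (€114,000) is divided into 3 shares of €38,000: Hamish and Miko each take €38,000; Rangi's €38,000 share passes to Rangi's issue.
Rangi's share (€38,000) is divided into 2 shares of €19,000: Fionn and Ximena each take €19,000.

Hamish: €38,000; Fionn: €19,000; Ximena: €19,000; Miko: €38,000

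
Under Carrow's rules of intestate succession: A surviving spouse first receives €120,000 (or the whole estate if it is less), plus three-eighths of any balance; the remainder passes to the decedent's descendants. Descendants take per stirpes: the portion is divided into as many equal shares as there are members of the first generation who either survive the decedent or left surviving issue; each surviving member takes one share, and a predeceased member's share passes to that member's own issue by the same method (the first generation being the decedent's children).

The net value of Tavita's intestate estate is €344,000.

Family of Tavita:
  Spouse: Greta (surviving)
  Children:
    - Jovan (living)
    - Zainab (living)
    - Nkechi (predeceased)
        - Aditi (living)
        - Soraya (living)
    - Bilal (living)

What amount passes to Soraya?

Greta first takes €120,000, leaving a balance of €224,000. Greta then takes three-eighths of the balance (€84,000), for a total of €204,000. The remaining €140,000 passes to the descendants.
The descendants' portion (€140,000) is divided into 4 shares of €35,000: Jovan, Zainab, and Bilal each take €35,000; Nkechi's €35,000 share passes to Nkechi's issue.
Nkechi's share (€35,000) is divided into 2 shares of €17,500: Aditi and Soraya each take €17,500.

Soraya receives €17,500.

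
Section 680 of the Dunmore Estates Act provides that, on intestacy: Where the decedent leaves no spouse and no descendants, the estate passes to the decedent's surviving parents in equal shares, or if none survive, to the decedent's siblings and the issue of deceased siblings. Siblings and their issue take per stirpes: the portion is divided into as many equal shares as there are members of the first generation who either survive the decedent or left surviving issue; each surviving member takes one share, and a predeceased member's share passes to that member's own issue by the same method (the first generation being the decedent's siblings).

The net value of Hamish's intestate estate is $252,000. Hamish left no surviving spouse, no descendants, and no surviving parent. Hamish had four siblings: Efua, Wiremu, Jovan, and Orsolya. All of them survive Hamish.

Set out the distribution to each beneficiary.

Efua: $63,000; Wiremu: $63,000; Jovan: $63,000; Orsolya: $63,000

The entire $252,000 passes to the siblings and their issue.
That amount ($252,000) is divided into 4 shares of $63,000: Efua, Wiremu, Jovan, and Orsolya each take $63,000.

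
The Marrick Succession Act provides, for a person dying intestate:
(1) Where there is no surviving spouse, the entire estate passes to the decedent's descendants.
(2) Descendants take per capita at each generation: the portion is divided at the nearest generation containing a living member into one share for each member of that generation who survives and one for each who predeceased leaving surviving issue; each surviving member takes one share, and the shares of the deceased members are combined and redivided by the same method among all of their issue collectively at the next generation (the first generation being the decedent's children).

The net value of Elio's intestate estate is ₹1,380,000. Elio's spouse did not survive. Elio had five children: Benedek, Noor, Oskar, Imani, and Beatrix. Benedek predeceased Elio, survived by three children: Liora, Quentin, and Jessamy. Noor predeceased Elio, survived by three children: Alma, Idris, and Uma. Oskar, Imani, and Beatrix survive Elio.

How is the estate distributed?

Liora: ₹92,000; Quentin: ₹92,000; Jessamy: ₹92,000; Alma: ₹92,000; Idris: ₹92,000; Uma: ₹92,000; Oskar: ₹276,000; Imani: ₹276,000; Beatrix: ₹276,000

The entire ₹1,380,000 passes to the descendants.
That amount (₹1,380,000) is divided at the children's generation into 5 shares of ₹276,000. Oskar, Imani, and Beatrix each take ₹276,000. The 2 shares of the deceased (Benedek and Noor) are combined into a pool of ₹552,000.
That pool (₹552,000) is divided at the grandchildren's generation equally among Liora, Quentin, Jessamy, Alma, Idris, and Uma: ₹92,000 each.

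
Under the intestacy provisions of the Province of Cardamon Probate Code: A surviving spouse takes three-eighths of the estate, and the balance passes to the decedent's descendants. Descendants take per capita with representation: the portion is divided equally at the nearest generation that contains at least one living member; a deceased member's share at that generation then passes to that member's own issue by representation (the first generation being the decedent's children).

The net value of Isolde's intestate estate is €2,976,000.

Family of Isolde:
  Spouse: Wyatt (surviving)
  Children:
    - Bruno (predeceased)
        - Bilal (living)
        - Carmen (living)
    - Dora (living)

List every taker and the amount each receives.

Wyatt: €1,116,000; Bilal: €465,000; Carmen: €465,000; Dora: €930,000

Wyatt takes three-eighths of €2,976,000 = €1,116,000. The remaining €1,860,000 passes to the descendants.
The descendants' portion (€1,860,000) is divided into 2 shares of €930,000: Dora takes €930,000; Bruno's €930,000 share passes to Bruno's issue.
Bruno's share (€930,000) is divided into 2 shares of €465,000: Bilal and Carmen each take €465,000.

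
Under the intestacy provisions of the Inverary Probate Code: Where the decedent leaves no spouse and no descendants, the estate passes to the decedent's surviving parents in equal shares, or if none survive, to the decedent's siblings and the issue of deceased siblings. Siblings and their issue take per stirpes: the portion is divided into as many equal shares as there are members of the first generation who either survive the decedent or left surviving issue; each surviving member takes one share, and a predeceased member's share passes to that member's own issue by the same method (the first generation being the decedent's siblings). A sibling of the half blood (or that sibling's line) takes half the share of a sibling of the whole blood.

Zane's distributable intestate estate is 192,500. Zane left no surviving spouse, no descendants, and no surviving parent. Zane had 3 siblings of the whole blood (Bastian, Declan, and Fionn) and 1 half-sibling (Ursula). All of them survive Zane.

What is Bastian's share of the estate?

The entire 192,500 passes to the siblings and their issue.
Counting each half-blood sibling's line as half a unit, there are 7/2 units in 192,500, so one unit is 55,000. Whole-blood lines (Bastian, Declan, and Fionn) take 55,000 each; half-blood lines (Ursula) take 27,500 each.

Bastian receives 55,000.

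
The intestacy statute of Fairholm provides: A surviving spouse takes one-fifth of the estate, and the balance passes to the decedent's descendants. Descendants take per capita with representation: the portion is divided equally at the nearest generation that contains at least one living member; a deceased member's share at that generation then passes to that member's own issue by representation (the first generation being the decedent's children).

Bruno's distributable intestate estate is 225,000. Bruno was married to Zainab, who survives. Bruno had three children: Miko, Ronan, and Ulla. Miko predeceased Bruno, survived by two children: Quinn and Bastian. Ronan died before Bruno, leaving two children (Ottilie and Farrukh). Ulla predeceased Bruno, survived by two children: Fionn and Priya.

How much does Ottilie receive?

Zainab takes one-fifth of 225,000 = 45,000. The remaining 180,000 passes to the descendants.
No child survives, so the initial division is made at the grandchildren's generation.
The descendants' portion (180,000) is divided into 6 shares of 30,000: Quinn, Bastian, Ottilie, Farrukh, Fionn, and Priya each take 30,000.

Ottilie receives 30,000.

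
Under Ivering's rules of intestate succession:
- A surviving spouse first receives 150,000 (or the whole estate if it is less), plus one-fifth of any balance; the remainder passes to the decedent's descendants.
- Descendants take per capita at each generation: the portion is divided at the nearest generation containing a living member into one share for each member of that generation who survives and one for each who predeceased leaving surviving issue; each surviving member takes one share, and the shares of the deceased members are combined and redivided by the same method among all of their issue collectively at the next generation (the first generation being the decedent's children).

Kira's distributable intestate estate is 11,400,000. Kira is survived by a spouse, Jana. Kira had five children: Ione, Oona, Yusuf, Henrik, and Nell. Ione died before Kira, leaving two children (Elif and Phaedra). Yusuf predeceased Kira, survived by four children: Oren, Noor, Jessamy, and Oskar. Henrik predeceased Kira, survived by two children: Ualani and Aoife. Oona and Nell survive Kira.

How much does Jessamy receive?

Jessamy receives 675,000.

Jana first takes 150,000, leaving a balance of 11,250,000. Jana then takes one-fifth of the balance (2,250,000), for a total of 2,400,000. The remaining 9,000,000 passes to the descendants.
The descendants' portion (9,000,000) is divided at the children's generation into 5 shares of 1,800,000. Oona and Nell each take 1,800,000. The 3 shares of the deceased (Ione, Yusuf, and Henrik) are combined into a pool of 5,400,000.
That pool (5,400,000) is divided at the grandchildren's generation equally among Elif, Phaedra, Oren, Noor, Jessamy, Oskar, Ualani, and Aoife: 675,000 each.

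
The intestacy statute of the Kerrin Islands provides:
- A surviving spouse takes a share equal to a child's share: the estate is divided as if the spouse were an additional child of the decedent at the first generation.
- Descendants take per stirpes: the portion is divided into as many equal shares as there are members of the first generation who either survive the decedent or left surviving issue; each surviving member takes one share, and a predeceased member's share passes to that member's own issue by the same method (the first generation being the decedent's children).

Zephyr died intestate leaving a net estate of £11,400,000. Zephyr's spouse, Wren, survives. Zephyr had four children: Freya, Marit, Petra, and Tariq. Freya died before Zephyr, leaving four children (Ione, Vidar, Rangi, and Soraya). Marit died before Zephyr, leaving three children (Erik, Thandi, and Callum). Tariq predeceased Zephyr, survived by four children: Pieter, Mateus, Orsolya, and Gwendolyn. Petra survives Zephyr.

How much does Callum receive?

Callum receives £760,000.

The spouse counts as an additional share at the children's level, so there are 5 primary shares of £2,280,000. Wren takes one such share (£2,280,000).
The children's combined portion (£9,120,000) is divided into 4 shares of £2,280,000: Petra takes £2,280,000; Freya's £2,280,000 share passes to Freya's issue; Marit's £2,280,000 share passes to Marit's issue; Tariq's £2,280,000 share passes to Tariq's issue.
Freya's share (£2,280,000) is divided into 4 shares of £570,000: Ione, Vidar, Rangi, and Soraya each take £570,000.
Marit's share (£2,280,000) is divided into 3 shares of £760,000: Erik, Thandi, and Callum each take £760,000.
Tariq's share (£2,280,000) is divided into 4 shares of £570,000: Pieter, Mateus, Orsolya, and Gwendolyn each take £570,000.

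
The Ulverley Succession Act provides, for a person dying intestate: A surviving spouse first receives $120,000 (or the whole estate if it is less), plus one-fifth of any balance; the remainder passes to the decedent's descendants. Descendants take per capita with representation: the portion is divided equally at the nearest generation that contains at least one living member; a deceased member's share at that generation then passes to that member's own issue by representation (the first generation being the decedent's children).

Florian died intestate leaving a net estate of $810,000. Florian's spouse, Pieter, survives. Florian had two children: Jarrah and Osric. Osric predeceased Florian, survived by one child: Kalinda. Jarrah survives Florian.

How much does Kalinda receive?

Kalinda receives $276,000.

Pieter first takes $120,000, leaving a balance of $690,000. Pieter then takes one-fifth of the balance ($138,000), for a total of $258,000. The remaining $552,000 passes to the descendants.
The descendants' portion ($552,000) is divided into 2 shares of $276,000: Jarrah takes $276,000; Osric's $276,000 share passes to Osric's issue.
Osric's share ($276,000) passes entirely to Kalinda.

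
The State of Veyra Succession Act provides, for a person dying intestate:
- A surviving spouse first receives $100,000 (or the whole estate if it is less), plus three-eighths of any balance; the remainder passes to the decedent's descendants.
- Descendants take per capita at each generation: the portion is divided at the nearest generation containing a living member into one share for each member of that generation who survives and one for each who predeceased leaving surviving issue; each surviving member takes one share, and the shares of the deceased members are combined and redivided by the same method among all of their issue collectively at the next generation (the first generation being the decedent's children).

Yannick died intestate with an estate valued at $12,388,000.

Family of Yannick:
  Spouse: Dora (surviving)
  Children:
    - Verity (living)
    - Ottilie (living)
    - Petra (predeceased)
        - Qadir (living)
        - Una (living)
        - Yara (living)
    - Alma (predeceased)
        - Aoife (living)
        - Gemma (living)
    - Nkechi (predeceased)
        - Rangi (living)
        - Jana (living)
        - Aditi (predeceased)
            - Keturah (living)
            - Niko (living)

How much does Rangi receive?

Rangi receives $576,000.

Dora first takes $100,000, leaving a balance of $12,288,000. Dora then takes three-eighths of the balance ($4,608,000), for a total of $4,708,000. The remaining $7,680,000 passes to the descendants.
The descendants' portion ($7,680,000) is divided at the children's generation into 5 shares of $1,536,000. Verity and Ottilie each take $1,536,000. The 3 shares of the deceased (Petra, Alma, and Nkechi) are combined into a pool of $4,608,000.
That pool ($4,608,000) is divided at the grandchildren's generation into 8 shares of $576,000. Qadir, Una, Yara, Aoife, Gemma, Rangi, and Jana each take $576,000. The remaining share for the deceased Aditi ($576,000) is carried to the next generation.
That pool ($576,000) is divided at the great-grandchildren's generation equally among Keturah and Niko: $288,000 each.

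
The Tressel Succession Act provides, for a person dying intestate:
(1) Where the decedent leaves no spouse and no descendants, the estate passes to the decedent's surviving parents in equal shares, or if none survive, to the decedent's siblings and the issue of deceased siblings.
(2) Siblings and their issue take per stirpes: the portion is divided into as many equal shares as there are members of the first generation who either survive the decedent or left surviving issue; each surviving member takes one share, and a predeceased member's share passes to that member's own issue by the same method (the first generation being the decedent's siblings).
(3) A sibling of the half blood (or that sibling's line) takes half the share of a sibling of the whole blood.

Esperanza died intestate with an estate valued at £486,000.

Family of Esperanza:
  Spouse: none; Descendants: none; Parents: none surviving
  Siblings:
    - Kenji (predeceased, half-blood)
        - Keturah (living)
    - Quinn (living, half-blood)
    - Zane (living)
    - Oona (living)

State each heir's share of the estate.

Keturah: £81,000; Quinn: £81,000; Zane: £162,000; Oona: £162,000

The entire £486,000 passes to the siblings and their issue.
Counting each half-blood sibling's line as half a unit, there are 3 units in £486,000, so one unit is £162,000. Whole-blood lines (Zane and Oona) take £162,000 each; half-blood lines (Kenji and Quinn) take £81,000 each.
Kenji's share (£81,000) passes entirely to Keturah.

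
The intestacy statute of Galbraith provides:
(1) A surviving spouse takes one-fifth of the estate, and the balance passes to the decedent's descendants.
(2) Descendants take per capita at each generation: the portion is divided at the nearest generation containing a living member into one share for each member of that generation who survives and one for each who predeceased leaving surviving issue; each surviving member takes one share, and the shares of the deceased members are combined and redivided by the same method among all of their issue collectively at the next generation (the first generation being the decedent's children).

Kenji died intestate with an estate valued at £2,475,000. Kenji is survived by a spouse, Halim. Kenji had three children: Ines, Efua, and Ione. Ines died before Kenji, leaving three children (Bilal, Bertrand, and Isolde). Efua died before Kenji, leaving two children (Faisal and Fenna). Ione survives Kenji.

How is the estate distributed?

Halim takes one-fifth of £2,475,000 = £495,000. The remaining £1,980,000 passes to the descendants.
The descendants' portion (£1,980,000) is divided at the children's generation into 3 shares of £660,000. Ione takes £660,000. The 2 shares of the deceased (Ines and Efua) are combined into a pool of £1,320,000.
That pool (£1,320,000) is divided at the grandchildren's generation equally among Bilal, Bertrand, Isolde, Faisal, and Fenna: £264,000 each.

Halim: £495,000; Bilal: £264,000; Bertrand: £264,000; Isolde: £264,000; Faisal: £264,000; Fenna: £264,000; Ione: £660,000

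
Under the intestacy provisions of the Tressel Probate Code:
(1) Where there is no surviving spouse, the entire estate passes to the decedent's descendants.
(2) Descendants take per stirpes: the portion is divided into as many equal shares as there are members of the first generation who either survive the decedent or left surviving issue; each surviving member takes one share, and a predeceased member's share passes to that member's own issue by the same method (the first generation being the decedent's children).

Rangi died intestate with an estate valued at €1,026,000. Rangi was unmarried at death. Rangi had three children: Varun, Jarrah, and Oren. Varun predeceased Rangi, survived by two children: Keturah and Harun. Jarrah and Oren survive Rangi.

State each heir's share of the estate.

Keturah: €171,000; Harun: €171,000; Jarrah: €342,000; Oren: €342,000

The entire €1,026,000 passes to the descendants.
That amount (€1,026,000) is divided into 3 shares of €342,000: Jarrah and Oren each take €342,000; Varun's €342,000 share passes to Varun's issue.
Varun's share (€342,000) is divided into 2 shares of €171,000: Keturah and Harun each take €171,000.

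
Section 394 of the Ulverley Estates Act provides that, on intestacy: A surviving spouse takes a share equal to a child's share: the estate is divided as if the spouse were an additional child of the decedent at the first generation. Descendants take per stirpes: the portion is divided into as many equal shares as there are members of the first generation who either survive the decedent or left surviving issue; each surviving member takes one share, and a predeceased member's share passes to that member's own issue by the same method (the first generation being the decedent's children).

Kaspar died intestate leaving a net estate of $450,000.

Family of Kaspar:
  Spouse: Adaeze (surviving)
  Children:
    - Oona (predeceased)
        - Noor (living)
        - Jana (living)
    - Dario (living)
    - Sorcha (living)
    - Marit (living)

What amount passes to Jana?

The spouse counts as an additional share at the children's level, so there are 5 primary shares of $90,000. Adaeze takes one such share ($90,000).
The children's combined portion ($360,000) is divided into 4 shares of $90,000: Dario, Sorcha, and Marit each take $90,000; Oona's $90,000 share passes to Oona's issue.
Oona's share ($90,000) is divided into 2 shares of $45,000: Noor and Jana each take $45,000.

Jana receives $45,000.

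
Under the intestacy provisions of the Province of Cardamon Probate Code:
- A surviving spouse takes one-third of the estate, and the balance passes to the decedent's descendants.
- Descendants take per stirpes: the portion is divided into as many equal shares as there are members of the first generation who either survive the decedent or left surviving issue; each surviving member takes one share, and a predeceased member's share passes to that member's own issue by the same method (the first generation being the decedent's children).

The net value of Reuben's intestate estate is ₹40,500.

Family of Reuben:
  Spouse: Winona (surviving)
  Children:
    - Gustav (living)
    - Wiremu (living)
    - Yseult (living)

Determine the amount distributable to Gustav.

Winona takes one-third of ₹40,500 = ₹13,500. The remaining ₹27,000 passes to the descendants.
The descendants' portion (₹27,000) is divided into 3 shares of ₹9,000: Gustav, Wiremu, and Yseult each take ₹9,000.

Gustav receives ₹9,000.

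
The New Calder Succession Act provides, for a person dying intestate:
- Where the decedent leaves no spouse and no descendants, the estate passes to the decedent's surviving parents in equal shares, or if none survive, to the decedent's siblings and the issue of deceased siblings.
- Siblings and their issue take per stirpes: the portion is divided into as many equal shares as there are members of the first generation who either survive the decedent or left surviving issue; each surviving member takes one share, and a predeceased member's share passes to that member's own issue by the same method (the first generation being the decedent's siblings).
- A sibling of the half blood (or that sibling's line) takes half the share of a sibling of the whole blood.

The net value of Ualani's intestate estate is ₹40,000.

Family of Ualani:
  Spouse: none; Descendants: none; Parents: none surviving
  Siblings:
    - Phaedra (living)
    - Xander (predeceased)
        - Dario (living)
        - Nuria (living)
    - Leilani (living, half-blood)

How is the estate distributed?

The entire ₹40,000 passes to the siblings and their issue.
Counting each half-blood sibling's line as half a unit, there are 5/2 units in ₹40,000, so one unit is ₹16,000. Whole-blood lines (Phaedra and Xander) take ₹16,000 each; half-blood lines (Leilani) take ₹8,000 each.
Xander's share (₹16,000) is divided into 2 shares of ₹8,000: Dario and Nuria each take ₹8,000.

Phaedra: ₹16,000; Dario: ₹8,000; Nuria: ₹8,000; Leilani: ₹8,000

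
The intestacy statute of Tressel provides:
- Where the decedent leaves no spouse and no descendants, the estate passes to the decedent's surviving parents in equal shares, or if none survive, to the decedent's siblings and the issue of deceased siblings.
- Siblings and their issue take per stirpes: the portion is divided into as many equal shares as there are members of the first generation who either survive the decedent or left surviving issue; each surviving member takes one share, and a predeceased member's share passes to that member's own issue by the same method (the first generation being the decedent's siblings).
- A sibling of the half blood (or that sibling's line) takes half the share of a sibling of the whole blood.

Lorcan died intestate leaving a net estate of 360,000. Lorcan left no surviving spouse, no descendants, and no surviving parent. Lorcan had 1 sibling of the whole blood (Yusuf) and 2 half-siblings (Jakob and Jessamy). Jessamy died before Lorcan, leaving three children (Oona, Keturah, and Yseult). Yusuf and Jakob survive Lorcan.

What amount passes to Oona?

Oona receives 30,000.

The entire 360,000 passes to the siblings and their issue.
Counting each half-blood sibling's line as half a unit, there are 2 units in 360,000, so one unit is 180,000. Whole-blood lines (Yusuf) take 180,000 each; half-blood lines (Jakob and Jessamy) take 90,000 each.
Jessamy's share (90,000) is divided into 3 shares of 30,000: Oona, Keturah, and Yseult each take 30,000.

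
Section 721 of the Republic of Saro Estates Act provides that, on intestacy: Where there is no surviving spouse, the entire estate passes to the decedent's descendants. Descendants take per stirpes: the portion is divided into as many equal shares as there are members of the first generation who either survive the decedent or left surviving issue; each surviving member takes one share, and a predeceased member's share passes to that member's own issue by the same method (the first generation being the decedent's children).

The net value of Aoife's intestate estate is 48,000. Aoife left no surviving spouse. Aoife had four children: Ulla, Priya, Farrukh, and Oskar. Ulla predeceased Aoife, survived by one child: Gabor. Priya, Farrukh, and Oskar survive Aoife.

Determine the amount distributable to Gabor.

Gabor receives 12,000.

The entire 48,000 passes to the descendants.
That amount (48,000) is divided into 4 shares of 12,000: Priya, Farrukh, and Oskar each take 12,000; Ulla's 12,000 share passes to Ulla's issue.
Ulla's share (12,000) passes entirely to Gabor.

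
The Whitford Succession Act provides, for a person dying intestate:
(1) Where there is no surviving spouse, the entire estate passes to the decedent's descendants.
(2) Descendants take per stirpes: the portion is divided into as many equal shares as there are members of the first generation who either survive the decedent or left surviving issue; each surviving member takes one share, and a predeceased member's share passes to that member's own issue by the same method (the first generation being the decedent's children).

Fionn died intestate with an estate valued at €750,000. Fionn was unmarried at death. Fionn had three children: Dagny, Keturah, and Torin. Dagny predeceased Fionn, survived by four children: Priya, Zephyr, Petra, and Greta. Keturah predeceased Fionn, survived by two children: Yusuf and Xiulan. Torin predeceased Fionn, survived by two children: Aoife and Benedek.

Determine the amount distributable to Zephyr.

Zephyr receives €62,500.

The entire €750,000 passes to the descendants.
That amount (€750,000) is divided into 3 shares of €250,000: Dagny's €250,000 share passes to Dagny's issue; Keturah's €250,000 share passes to Keturah's issue; Torin's €250,000 share passes to Torin's issue.
Dagny's share (€250,000) is divided into 4 shares of €62,500: Priya, Zephyr, Petra, and Greta each take €62,500.
Keturah's share (€250,000) is divided into 2 shares of €125,000: Yusuf and Xiulan each take €125,000.
Torin's share (€250,000) is divided into 2 shares of €125,000: Aoife and Benedek each take €125,000.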